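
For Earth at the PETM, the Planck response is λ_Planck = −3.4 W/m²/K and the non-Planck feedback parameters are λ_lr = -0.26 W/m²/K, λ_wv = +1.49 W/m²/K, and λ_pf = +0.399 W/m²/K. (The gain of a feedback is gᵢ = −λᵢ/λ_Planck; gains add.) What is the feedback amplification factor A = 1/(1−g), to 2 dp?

Convert to gains: g_lr = -0.26/3.4 = -0.07647; g_wv = 1.49/3.4 = 0.4382; g_pf = 0.399/3.4 = 0.1174.
Total gain g = 0.47913.
A = 1/(1 − 0.47913) = 1.92.

1.92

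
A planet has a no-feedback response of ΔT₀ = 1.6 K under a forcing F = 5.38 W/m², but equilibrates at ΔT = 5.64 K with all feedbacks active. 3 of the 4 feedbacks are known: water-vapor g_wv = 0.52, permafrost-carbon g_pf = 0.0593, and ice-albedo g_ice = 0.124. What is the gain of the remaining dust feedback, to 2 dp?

0.01

Amplification A = ΔT/ΔT₀ = 5.64/1.6 = 3.525.
Total gain g = 1 − 1/A = 1 − 1/3.525 = 0.7163.
Known gains sum to 0.52 + 0.0593 + 0.124 = 0.7033.
g_dust = 0.7163 − 0.7033 = 0.01.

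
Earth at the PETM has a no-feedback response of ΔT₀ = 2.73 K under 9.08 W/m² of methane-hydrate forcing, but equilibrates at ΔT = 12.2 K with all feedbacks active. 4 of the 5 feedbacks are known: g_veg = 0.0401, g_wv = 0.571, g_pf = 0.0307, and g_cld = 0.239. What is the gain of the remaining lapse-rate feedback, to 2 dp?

Amplification A = ΔT/ΔT₀ = 12.2/2.73 = 4.469.
Total gain g = 1 − 1/A = 1 − 1/4.469 = 0.7762.
Known gains sum to 0.0401 + 0.571 + 0.0307 + 0.239 = 0.8808.
g_lr = 0.7762 − 0.8808 = -0.10.

-0.10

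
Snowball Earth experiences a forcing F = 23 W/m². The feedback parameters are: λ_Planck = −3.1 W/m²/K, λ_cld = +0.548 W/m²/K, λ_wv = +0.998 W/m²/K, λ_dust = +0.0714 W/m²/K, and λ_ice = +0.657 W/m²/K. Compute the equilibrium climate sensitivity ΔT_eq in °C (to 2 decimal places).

27.86 °C

Net feedback parameter λ = (−3.1) + (+0.548) + (+0.998) + (+0.0714) + (+0.657) = -0.8256 W/m²/K.
ΔT = −F/λ = −23/(-0.8256) = 27.86 °C.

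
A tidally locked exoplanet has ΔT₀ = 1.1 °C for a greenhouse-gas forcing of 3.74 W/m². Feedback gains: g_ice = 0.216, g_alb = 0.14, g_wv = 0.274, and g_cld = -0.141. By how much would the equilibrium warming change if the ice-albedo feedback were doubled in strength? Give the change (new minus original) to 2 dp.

1.58 °C

Original: g = 0.489, ΔT = 1.1/(1−0.489) = 2.1526 °C.
With doubled ice-albedo: g' = 0.705, ΔT' = 1.1/(1−0.705) = 3.7288 °C.
Change = 3.7288 − 2.1526 = 1.58 °C.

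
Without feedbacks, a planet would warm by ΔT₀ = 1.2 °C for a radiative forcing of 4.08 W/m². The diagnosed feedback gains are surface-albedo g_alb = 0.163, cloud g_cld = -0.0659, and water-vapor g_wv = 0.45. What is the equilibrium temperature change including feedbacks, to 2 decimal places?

2.65 °C

Total gain g = 0.163 − 0.0659 + 0.45 = 0.5471.
Amplification A = 1/(1 − 0.5471) = 2.208.
ΔT = 1.2 × 2.208 = 2.65 °C.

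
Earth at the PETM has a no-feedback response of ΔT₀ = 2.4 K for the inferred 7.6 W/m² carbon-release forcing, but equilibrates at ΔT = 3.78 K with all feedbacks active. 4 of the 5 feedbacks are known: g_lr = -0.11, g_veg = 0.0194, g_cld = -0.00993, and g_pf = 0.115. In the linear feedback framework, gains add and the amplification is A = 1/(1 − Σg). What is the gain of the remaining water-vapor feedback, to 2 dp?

Amplification A = ΔT/ΔT₀ = 3.78/2.4 = 1.575.
Total gain g = 1 − 1/A = 1 − 1/1.575 = 0.3651.
Known gains sum to -0.11 + 0.0194 − 0.00993 + 0.115 = 0.01447.
g_wv = 0.3651 − 0.01447 = 0.35.

0.35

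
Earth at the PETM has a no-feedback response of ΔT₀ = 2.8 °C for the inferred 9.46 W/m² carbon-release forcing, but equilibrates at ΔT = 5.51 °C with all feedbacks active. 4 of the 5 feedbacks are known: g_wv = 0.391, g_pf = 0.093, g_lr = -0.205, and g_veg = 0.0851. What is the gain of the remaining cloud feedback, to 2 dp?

Amplification A = ΔT/ΔT₀ = 5.51/2.8 = 1.968.
Total gain g = 1 − 1/A = 1 − 1/1.968 = 0.4919.
Known gains sum to 0.391 + 0.093 − 0.205 + 0.0851 = 0.3641.
g_cld = 0.4919 − 0.3641 = 0.13.

0.13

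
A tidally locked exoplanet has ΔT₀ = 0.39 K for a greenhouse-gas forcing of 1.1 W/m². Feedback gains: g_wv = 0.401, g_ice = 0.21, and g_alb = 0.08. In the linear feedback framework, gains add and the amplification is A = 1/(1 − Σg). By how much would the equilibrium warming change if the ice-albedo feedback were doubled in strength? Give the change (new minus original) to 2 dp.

2.68 K

Original: g = 0.691, ΔT = 0.39/(1−0.691) = 1.2621 K.
With doubled ice-albedo: g' = 0.901, ΔT' = 0.39/(1−0.901) = 3.9394 K.
Change = 3.9394 − 1.2621 = 2.68 K.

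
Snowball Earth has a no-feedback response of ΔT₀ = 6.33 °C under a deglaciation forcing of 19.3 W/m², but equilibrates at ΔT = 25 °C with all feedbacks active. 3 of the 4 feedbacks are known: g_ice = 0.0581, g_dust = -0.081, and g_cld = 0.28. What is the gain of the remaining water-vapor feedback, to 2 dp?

Amplification A = ΔT/ΔT₀ = 25/6.33 = 3.949.
Total gain g = 1 − 1/A = 1 − 1/3.949 = 0.7468.
Known gains sum to 0.0581 − 0.081 + 0.28 = 0.2571.
g_wv = 0.7468 − 0.2571 = 0.49.

0.49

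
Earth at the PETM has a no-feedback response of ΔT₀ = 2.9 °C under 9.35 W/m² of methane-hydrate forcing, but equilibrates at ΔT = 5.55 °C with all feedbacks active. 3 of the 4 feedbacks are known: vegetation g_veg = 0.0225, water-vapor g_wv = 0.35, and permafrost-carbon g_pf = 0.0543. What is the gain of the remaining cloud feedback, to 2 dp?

Amplification A = ΔT/ΔT₀ = 5.55/2.9 = 1.914.
Total gain g = 1 − 1/A = 1 − 1/1.914 = 0.4775.
Known gains sum to 0.0225 + 0.35 + 0.0543 = 0.4268.
g_cld = 0.4775 − 0.4268 = 0.05.

0.05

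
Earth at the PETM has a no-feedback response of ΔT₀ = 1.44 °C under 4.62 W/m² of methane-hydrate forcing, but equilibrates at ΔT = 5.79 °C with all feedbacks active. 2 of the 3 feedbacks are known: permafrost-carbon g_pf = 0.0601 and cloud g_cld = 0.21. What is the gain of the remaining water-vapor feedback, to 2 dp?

0.48

Amplification A = ΔT/ΔT₀ = 5.79/1.44 = 4.021.
Total gain g = 1 − 1/A = 1 − 1/4.021 = 0.7513.
Known gains sum to 0.0601 + 0.21 = 0.2701.
g_wv = 0.7513 − 0.2701 = 0.48.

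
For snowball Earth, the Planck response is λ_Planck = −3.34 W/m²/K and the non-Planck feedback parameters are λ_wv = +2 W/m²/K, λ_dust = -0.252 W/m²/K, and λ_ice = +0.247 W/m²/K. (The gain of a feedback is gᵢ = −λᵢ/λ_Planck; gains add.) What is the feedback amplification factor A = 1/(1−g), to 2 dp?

Convert to gains: g_wv = 2/3.34 = 0.5988; g_dust = -0.252/3.34 = -0.07545; g_ice = 0.247/3.34 = 0.07395.
Total gain g = 0.5973.
A = 1/(1 − 0.5973) = 2.48.

2.48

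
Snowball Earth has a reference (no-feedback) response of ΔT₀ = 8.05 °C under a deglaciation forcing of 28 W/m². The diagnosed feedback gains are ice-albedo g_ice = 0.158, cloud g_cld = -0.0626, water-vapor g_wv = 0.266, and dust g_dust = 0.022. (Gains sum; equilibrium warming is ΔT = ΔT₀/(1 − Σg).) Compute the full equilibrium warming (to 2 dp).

13.06 °C

Total gain g = 0.158 − 0.0626 + 0.266 + 0.022 = 0.3834.
Amplification A = 1/(1 − 0.3834) = 1.622.
ΔT = 8.05 × 1.622 = 13.06 °C.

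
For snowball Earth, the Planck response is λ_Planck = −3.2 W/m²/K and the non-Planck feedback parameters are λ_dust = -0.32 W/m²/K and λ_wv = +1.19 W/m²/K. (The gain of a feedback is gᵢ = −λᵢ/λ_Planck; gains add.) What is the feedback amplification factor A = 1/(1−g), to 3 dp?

1.373

Convert to gains: g_dust = -0.32/3.2 = -0.1; g_wv = 1.19/3.2 = 0.3719.
Total gain g = 0.2719.
A = 1/(1 − 0.2719) = 1.373.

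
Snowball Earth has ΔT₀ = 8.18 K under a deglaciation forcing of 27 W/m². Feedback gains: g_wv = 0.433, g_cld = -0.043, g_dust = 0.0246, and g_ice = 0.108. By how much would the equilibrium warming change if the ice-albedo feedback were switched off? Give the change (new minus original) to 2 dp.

-3.16 K

Original: g = 0.5226, ΔT = 8.18/(1−0.5226) = 17.1345 K.
Without ice-albedo: g' = 0.4146, ΔT' = 8.18/(1−0.4146) = 13.9734 K.
Change = 13.9734 − 17.1345 = -3.16 K.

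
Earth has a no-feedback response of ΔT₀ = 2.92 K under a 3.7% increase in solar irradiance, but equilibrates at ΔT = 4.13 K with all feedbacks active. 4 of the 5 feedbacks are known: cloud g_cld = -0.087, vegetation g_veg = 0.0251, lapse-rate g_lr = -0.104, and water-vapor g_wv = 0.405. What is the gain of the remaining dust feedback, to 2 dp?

Amplification A = ΔT/ΔT₀ = 4.13/2.92 = 1.414.
Total gain g = 1 − 1/A = 1 − 1/1.414 = 0.2928.
Known gains sum to -0.087 + 0.0251 − 0.104 + 0.405 = 0.2391.
g_dust = 0.2928 − 0.2391 = 0.05.

0.05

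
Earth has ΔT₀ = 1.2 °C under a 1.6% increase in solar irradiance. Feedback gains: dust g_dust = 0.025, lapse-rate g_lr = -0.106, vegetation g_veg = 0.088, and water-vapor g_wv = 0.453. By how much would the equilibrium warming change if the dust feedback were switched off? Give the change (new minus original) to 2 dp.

-0.10 °C

Original: g = 0.46, ΔT = 1.2/(1−0.46) = 2.2222 °C.
Without dust: g' = 0.435, ΔT' = 1.2/(1−0.435) = 2.1239 °C.
Change = 2.1239 − 2.2222 = -0.10 °C.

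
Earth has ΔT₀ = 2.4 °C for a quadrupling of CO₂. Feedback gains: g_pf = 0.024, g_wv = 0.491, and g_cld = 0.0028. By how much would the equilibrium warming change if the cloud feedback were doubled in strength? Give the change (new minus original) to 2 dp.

0.03 °C

Original: g = 0.5178, ΔT = 2.4/(1−0.5178) = 4.9772 °C.
With doubled cloud: g' = 0.5206, ΔT' = 2.4/(1−0.5206) = 5.0063 °C.
Change = 5.0063 − 4.9772 = 0.03 °C.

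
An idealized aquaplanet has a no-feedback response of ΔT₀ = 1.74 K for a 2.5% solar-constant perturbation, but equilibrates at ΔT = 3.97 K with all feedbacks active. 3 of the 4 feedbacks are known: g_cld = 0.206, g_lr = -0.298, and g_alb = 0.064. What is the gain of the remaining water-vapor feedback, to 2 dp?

Amplification A = ΔT/ΔT₀ = 3.97/1.74 = 2.282.
Total gain g = 1 − 1/A = 1 − 1/2.282 = 0.5618.
Known gains sum to 0.206 − 0.298 + 0.064 = -0.028.
g_wv = 0.5618 + 0.028 = 0.59.

0.59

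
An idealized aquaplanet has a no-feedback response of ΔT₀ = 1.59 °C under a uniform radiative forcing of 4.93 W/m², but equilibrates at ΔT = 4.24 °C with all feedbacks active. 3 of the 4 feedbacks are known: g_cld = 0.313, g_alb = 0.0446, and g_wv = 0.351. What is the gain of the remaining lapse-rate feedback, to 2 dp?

-0.08

Amplification A = ΔT/ΔT₀ = 4.24/1.59 = 2.667.
Total gain g = 1 − 1/A = 1 − 1/2.667 = 0.625.
Known gains sum to 0.313 + 0.0446 + 0.351 = 0.7086.
g_lr = 0.625 − 0.7086 = -0.08.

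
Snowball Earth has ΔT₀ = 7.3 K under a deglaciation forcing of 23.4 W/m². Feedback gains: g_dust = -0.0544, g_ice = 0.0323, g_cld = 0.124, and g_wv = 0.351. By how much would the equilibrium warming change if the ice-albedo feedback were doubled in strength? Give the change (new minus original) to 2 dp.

Original: g = 0.4529, ΔT = 7.3/(1−0.4529) = 13.3431 K.
With doubled ice-albedo: g' = 0.4852, ΔT' = 7.3/(1−0.4852) = 14.1803 K.
Change = 14.1803 − 13.3431 = 0.84 K.

0.84 K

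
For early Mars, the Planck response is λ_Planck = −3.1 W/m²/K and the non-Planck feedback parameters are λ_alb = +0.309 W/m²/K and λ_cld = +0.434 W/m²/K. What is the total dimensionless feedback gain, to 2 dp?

Convert to gains: g_alb = 0.309/3.1 = 0.09968; g_cld = 0.434/3.1 = 0.14.
Total gain g = 0.23968.

0.24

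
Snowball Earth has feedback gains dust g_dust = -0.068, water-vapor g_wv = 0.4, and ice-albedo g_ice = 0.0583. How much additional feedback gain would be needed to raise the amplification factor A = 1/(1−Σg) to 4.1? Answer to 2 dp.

0.37

Current total gain = 0.3903.
Target gain for A = 4.1: g* = 1 − 1/4.1 = 0.7561.
Additional gain needed = 0.7561 − 0.3903 = 0.37.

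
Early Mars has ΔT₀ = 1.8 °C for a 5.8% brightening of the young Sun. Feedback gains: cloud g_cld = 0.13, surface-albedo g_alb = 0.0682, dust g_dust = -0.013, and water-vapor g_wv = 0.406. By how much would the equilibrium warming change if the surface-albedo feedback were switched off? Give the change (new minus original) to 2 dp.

Original: g = 0.5912, ΔT = 1.8/(1−0.5912) = 4.4031 °C.
Without surface-albedo: g' = 0.523, ΔT' = 1.8/(1−0.523) = 3.7736 °C.
Change = 3.7736 − 4.4031 = -0.63 °C.

-0.63 °C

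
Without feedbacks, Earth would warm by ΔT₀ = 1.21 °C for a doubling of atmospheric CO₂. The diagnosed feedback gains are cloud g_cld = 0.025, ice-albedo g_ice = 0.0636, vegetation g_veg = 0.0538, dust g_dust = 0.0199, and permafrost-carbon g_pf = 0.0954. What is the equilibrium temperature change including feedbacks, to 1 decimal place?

Total gain g = 0.025 + 0.0636 + 0.0538 + 0.0199 + 0.0954 = 0.2577.
Amplification A = 1/(1 − 0.2577) = 1.347.
ΔT = 1.21 × 1.347 = 1.6 °C.

1.6 °C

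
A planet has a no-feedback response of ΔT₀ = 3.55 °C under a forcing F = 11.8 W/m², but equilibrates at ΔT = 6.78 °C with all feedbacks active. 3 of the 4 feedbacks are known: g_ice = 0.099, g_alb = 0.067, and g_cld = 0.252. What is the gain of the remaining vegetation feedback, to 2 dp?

0.06

Amplification A = ΔT/ΔT₀ = 6.78/3.55 = 1.91.
Total gain g = 1 − 1/A = 1 − 1/1.91 = 0.4764.
Known gains sum to 0.099 + 0.067 + 0.252 = 0.418.
g_veg = 0.4764 − 0.418 = 0.06.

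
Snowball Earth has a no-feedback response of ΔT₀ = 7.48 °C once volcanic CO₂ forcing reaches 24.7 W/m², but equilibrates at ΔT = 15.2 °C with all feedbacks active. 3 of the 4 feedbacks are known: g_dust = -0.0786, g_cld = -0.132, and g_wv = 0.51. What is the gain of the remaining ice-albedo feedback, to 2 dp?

Amplification A = ΔT/ΔT₀ = 15.2/7.48 = 2.032.
Total gain g = 1 − 1/A = 1 − 1/2.032 = 0.5079.
Known gains sum to -0.0786 − 0.132 + 0.51 = 0.2994.
g_ice = 0.5079 − 0.2994 = 0.21.

0.21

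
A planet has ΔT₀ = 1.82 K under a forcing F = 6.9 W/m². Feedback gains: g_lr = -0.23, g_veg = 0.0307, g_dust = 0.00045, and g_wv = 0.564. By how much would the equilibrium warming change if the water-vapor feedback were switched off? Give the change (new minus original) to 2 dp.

Original: g = 0.36515, ΔT = 1.82/(1−0.36515) = 2.8668 K.
Without water-vapor: g' = -0.19885, ΔT' = 1.82/(1+0.19885) = 1.5181 K.
Change = 1.5181 − 2.8668 = -1.35 K.

-1.35 K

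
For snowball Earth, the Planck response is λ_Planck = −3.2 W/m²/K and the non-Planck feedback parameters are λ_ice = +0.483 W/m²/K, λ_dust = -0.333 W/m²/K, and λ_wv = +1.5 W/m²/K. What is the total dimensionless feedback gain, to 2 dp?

Convert to gains: g_ice = 0.483/3.2 = 0.1509; g_dust = -0.333/3.2 = -0.1041; g_wv = 1.5/3.2 = 0.4688.
Total gain g = 0.5156.

0.52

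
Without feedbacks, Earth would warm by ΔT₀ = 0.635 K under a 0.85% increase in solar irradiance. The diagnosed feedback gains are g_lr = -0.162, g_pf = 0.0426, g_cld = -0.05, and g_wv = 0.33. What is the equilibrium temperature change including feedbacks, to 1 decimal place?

Total gain g = -0.162 + 0.0426 − 0.05 + 0.33 = 0.1606.
Amplification A = 1/(1 − 0.1606) = 1.191.
ΔT = 0.635 × 1.191 = 0.8 K.

0.8 K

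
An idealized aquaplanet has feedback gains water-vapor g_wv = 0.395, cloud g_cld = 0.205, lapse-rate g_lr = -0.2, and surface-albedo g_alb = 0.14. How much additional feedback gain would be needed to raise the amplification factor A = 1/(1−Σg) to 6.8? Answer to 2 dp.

Current total gain = 0.54.
Target gain for A = 6.8: g* = 1 − 1/6.8 = 0.8529.
Additional gain needed = 0.8529 − 0.54 = 0.31.

0.31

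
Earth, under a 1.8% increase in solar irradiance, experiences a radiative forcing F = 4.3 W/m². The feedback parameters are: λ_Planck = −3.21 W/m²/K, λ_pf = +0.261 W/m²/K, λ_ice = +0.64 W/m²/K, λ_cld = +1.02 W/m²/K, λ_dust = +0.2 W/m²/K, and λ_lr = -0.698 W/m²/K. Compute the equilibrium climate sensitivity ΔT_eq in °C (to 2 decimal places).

2.41 °C

Net feedback parameter λ = (−3.21) + (+0.261) + (+0.64) + (+1.02) + (+0.2) + (-0.698) = -1.787 W/m²/K.
ΔT = −F/λ = −4.3/(-1.787) = 2.41 °C.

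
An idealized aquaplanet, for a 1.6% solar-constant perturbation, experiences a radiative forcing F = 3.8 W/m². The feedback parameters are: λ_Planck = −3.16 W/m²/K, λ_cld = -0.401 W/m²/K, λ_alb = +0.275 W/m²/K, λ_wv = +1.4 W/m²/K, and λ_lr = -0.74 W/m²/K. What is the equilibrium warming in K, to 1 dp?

Net feedback parameter λ = (−3.16) + (-0.401) + (+0.275) + (+1.4) + (-0.74) = -2.626 W/m²/K.
ΔT = −F/λ = −3.8/(-2.626) = 1.4 K.

1.4 K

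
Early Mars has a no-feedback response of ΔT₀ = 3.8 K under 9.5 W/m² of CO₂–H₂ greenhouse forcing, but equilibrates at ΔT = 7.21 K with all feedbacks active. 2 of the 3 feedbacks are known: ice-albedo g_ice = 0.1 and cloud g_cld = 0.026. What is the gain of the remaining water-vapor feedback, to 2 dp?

0.35

Amplification A = ΔT/ΔT₀ = 7.21/3.8 = 1.897.
Total gain g = 1 − 1/A = 1 − 1/1.897 = 0.4729.
Known gains sum to 0.1 + 0.026 = 0.126.
g_wv = 0.4729 − 0.126 = 0.35.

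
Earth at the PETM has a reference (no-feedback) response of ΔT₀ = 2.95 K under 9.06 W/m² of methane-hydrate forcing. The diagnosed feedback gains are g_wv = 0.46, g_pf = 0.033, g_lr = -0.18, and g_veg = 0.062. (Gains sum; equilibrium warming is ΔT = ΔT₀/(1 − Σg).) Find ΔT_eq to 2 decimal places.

4.72 K

Total gain g = 0.46 + 0.033 − 0.18 + 0.062 = 0.375.
Amplification A = 1/(1 − 0.375) = 1.6.
ΔT = 2.95 × 1.6 = 4.72 K.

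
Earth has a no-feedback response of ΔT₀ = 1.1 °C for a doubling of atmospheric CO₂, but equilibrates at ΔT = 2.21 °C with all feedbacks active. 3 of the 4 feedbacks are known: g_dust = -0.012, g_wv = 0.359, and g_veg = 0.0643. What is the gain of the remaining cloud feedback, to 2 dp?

Amplification A = ΔT/ΔT₀ = 2.21/1.1 = 2.009.
Total gain g = 1 − 1/A = 1 − 1/2.009 = 0.5022.
Known gains sum to -0.012 + 0.359 + 0.0643 = 0.4113.
g_cld = 0.5022 − 0.4113 = 0.09.

0.09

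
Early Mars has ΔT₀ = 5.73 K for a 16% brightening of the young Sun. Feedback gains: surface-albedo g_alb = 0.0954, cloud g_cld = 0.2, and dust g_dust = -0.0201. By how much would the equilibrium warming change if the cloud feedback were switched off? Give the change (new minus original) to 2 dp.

-1.71 K

Original: g = 0.2753, ΔT = 5.73/(1−0.2753) = 7.9067 K.
Without cloud: g' = 0.0753, ΔT' = 5.73/(1−0.0753) = 6.1966 K.
Change = 6.1966 − 7.9067 = -1.71 K.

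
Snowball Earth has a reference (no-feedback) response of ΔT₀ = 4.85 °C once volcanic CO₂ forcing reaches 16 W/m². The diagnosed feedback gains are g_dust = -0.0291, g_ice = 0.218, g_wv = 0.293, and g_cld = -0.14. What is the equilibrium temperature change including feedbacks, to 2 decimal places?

7.37 °C

Total gain g = -0.0291 + 0.218 + 0.293 − 0.14 = 0.3419.
Amplification A = 1/(1 − 0.3419) = 1.52.
ΔT = 4.85 × 1.52 = 7.37 °C.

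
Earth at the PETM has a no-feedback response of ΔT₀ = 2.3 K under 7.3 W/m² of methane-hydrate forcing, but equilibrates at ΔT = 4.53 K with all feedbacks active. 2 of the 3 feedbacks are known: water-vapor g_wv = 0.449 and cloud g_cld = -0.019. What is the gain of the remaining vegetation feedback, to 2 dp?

Amplification A = ΔT/ΔT₀ = 4.53/2.3 = 1.97.
Total gain g = 1 − 1/A = 1 − 1/1.97 = 0.4924.
Known gains sum to 0.449 − 0.019 = 0.43.
g_veg = 0.4924 − 0.43 = 0.06.

0.06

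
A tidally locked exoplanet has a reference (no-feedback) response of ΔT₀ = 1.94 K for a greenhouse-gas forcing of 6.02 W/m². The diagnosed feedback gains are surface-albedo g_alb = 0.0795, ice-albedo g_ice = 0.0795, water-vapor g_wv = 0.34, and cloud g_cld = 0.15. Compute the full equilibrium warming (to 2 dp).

5.53 K

Total gain g = 0.0795 + 0.0795 + 0.34 + 0.15 = 0.649.
Amplification A = 1/(1 − 0.649) = 2.849.
ΔT = 1.94 × 2.849 = 5.53 K.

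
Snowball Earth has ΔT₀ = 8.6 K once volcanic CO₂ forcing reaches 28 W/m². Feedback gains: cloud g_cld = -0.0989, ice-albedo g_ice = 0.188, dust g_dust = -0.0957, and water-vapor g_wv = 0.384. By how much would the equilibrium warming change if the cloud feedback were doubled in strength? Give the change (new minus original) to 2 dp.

-1.89 K

Original: g = 0.3774, ΔT = 8.6/(1−0.3774) = 13.8130 K.
With doubled cloud: g' = 0.2785, ΔT' = 8.6/(1−0.2785) = 11.9196 K.
Change = 11.9196 − 13.8130 = -1.89 K.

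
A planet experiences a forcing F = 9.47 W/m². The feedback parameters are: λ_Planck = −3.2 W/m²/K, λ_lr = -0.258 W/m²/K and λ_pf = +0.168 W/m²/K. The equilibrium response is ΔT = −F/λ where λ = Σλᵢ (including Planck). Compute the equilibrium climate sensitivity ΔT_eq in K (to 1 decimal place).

2.9 K

Net feedback parameter λ = (−3.2) + (-0.258) + (+0.168) = -3.29 W/m²/K.
ΔT = −F/λ = −9.47/(-3.29) = 2.9 K.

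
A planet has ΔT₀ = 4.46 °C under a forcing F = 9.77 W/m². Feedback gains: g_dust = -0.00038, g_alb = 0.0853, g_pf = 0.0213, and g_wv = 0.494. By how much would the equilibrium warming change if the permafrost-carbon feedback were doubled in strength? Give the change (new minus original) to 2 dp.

0.63 °C

Original: g = 0.60022, ΔT = 4.46/(1−0.60022) = 11.1561 °C.
With doubled permafrost-carbon: g' = 0.62152, ΔT' = 4.46/(1−0.62152) = 11.7840 °C.
Change = 11.7840 − 11.1561 = 0.63 °C.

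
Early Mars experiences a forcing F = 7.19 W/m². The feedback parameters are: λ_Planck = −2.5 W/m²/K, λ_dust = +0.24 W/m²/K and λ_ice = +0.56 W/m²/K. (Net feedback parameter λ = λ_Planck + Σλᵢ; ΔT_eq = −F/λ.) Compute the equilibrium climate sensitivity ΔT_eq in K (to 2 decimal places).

Net feedback parameter λ = (−2.5) + (+0.24) + (+0.56) = -1.7 W/m²/K.
ΔT = −F/λ = −7.19/(-1.7) = 4.23 K.

4.23 K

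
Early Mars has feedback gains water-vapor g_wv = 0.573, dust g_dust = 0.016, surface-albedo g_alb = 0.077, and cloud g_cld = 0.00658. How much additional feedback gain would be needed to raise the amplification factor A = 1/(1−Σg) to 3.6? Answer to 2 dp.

0.05

Current total gain = 0.67258.
Target gain for A = 3.6: g* = 1 − 1/3.6 = 0.7222.
Additional gain needed = 0.7222 − 0.67258 = 0.05.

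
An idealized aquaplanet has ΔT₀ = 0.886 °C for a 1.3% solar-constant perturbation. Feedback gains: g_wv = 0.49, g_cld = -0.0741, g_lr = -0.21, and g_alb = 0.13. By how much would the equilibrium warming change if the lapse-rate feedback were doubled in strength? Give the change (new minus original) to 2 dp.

Original: g = 0.3359, ΔT = 0.886/(1−0.3359) = 1.3341 °C.
With doubled lapse-rate: g' = 0.1259, ΔT' = 0.886/(1−0.1259) = 1.0136 °C.
Change = 1.0136 − 1.3341 = -0.32 °C.

-0.32 °C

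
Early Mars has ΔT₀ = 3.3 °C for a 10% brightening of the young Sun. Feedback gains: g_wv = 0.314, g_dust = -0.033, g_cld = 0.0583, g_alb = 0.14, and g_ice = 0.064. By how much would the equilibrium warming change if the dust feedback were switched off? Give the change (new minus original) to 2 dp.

0.56 °C

Original: g = 0.5433, ΔT = 3.3/(1−0.5433) = 7.2257 °C.
Without dust: g' = 0.5763, ΔT' = 3.3/(1−0.5763) = 7.7885 °C.
Change = 7.7885 − 7.2257 = 0.56 °C.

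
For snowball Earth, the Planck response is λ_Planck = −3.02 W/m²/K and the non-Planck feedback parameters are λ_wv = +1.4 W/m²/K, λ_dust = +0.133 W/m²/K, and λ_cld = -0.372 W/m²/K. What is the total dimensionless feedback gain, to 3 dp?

Convert to gains: g_wv = 1.4/3.02 = 0.4636; g_dust = 0.133/3.02 = 0.04404; g_cld = -0.372/3.02 = -0.1232.
Total gain g = 0.38444.

0.384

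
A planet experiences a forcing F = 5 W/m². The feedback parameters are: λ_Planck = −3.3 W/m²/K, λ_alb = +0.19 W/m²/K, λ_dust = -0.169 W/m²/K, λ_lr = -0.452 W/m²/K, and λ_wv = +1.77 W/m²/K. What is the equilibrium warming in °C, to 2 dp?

2.55 °C

Net feedback parameter λ = (−3.3) + (+0.19) + (-0.169) + (-0.452) + (+1.77) = -1.961 W/m²/K.
ΔT = −F/λ = −5/(-1.961) = 2.55 °C.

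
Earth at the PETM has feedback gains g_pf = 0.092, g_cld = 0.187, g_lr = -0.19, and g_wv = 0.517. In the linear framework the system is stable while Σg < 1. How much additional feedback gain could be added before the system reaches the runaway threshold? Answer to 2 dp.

0.39

Current total gain = 0.092 + 0.187 − 0.19 + 0.517 = 0.606.
Margin to runaway = 1 − 0.606 = 0.39.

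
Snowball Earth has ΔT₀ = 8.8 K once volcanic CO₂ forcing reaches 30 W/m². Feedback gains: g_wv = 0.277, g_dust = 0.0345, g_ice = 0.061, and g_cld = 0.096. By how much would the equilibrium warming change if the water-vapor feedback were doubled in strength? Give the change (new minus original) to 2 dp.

18.02 K

Original: g = 0.4685, ΔT = 8.8/(1−0.4685) = 16.5569 K.
With doubled water-vapor: g' = 0.7455, ΔT' = 8.8/(1−0.7455) = 34.5776 K.
Change = 34.5776 − 16.5569 = 18.02 K.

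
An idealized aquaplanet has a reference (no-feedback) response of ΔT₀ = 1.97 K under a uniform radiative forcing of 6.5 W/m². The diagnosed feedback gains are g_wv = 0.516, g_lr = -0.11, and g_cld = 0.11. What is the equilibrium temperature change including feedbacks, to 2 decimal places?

4.07 K

Total gain g = 0.516 − 0.11 + 0.11 = 0.516.
Amplification A = 1/(1 − 0.516) = 2.066.
ΔT = 1.97 × 2.066 = 4.07 K.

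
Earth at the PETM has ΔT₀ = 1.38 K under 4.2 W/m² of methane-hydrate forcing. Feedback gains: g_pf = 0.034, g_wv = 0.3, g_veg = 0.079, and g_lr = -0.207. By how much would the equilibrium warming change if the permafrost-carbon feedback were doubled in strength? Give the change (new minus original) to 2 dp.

Original: g = 0.206, ΔT = 1.38/(1−0.206) = 1.7380 K.
With doubled permafrost-carbon: g' = 0.24, ΔT' = 1.38/(1−0.24) = 1.8158 K.
Change = 1.8158 − 1.7380 = 0.08 K.

0.08 K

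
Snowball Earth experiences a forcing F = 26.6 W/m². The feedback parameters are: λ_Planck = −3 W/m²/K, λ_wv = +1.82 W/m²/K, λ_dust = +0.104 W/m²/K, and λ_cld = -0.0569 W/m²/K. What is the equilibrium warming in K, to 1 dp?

Net feedback parameter λ = (−3) + (+1.82) + (+0.104) + (-0.0569) = -1.1329 W/m²/K.
ΔT = −F/λ = −26.6/(-1.1329) = 23.5 K.

23.5 K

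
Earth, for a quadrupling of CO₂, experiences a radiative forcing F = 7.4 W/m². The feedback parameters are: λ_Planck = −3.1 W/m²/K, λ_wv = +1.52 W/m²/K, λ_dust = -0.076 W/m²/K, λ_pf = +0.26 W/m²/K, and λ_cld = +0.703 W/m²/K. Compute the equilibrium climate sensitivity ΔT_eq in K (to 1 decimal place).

10.7 K

Net feedback parameter λ = (−3.1) + (+1.52) + (-0.076) + (+0.26) + (+0.703) = -0.693 W/m²/K.
ΔT = −F/λ = −7.4/(-0.693) = 10.7 K.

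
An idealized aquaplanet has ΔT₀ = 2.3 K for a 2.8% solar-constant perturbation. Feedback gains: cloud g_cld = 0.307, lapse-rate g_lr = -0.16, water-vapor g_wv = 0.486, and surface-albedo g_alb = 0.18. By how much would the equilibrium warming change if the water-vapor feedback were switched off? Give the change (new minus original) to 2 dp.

Original: g = 0.813, ΔT = 2.3/(1−0.813) = 12.2995 K.
Without water-vapor: g' = 0.327, ΔT' = 2.3/(1−0.327) = 3.4175 K.
Change = 3.4175 − 12.2995 = -8.88 K.

-8.88 K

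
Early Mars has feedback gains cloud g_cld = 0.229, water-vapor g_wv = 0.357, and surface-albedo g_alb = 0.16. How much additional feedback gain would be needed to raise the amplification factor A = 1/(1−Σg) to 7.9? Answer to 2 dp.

Current total gain = 0.746.
Target gain for A = 7.9: g* = 1 − 1/7.9 = 0.8734.
Additional gain needed = 0.8734 − 0.746 = 0.13.

0.13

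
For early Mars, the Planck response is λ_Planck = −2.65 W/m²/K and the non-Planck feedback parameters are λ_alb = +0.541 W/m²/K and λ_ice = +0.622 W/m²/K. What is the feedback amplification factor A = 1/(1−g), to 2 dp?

1.78

Convert to gains: g_alb = 0.541/2.65 = 0.2042; g_ice = 0.622/2.65 = 0.2347.
Total gain g = 0.4389.
A = 1/(1 − 0.4389) = 1.78.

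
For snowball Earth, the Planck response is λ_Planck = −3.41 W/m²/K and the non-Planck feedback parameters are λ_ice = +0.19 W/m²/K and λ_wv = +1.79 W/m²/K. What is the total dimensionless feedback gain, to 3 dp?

Convert to gains: g_ice = 0.19/3.41 = 0.05572; g_wv = 1.79/3.41 = 0.5249.
Total gain g = 0.58062.

0.581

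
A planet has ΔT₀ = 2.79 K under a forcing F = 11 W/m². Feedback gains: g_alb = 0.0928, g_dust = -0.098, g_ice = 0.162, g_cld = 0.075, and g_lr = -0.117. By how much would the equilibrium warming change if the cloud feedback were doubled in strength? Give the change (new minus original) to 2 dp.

0.29 K

Original: g = 0.1148, ΔT = 2.79/(1−0.1148) = 3.1518 K.
With doubled cloud: g' = 0.1898, ΔT' = 2.79/(1−0.1898) = 3.4436 K.
Change = 3.4436 − 3.1518 = 0.29 K.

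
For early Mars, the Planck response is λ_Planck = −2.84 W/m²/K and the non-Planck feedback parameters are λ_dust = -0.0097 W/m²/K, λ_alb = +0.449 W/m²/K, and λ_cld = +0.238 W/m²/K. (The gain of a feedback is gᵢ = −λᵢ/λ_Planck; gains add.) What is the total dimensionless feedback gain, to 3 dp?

0.238

Convert to gains: g_dust = -0.0097/2.84 = -0.003415; g_alb = 0.449/2.84 = 0.1581; g_cld = 0.238/2.84 = 0.0838.
Total gain g = 0.238485.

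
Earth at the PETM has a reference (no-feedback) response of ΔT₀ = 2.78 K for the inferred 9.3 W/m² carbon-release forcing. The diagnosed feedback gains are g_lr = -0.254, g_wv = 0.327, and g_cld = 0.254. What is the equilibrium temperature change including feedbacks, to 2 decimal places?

4.13 K

Total gain g = -0.254 + 0.327 + 0.254 = 0.327.
Amplification A = 1/(1 − 0.327) = 1.486.
ΔT = 2.78 × 1.486 = 4.13 K.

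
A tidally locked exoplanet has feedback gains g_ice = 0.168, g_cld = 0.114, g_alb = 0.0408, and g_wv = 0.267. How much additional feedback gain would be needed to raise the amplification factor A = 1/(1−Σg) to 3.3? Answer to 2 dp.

0.11

Current total gain = 0.5898.
Target gain for A = 3.3: g* = 1 − 1/3.3 = 0.697.
Additional gain needed = 0.697 − 0.5898 = 0.11.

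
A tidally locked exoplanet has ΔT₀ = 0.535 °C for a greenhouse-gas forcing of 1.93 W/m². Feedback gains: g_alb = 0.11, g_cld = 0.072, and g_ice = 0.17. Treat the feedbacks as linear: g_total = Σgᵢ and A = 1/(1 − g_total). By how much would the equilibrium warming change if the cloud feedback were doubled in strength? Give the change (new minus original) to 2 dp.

0.10 °C

Original: g = 0.352, ΔT = 0.535/(1−0.352) = 0.8256 °C.
With doubled cloud: g' = 0.424, ΔT' = 0.535/(1−0.424) = 0.9288 °C.
Change = 0.9288 − 0.8256 = 0.10 °C.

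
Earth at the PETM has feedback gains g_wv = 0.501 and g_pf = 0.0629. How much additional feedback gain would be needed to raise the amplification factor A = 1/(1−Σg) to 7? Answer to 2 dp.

0.29

Current total gain = 0.5639.
Target gain for A = 7: g* = 1 − 1/7 = 0.8571.
Additional gain needed = 0.8571 − 0.5639 = 0.29.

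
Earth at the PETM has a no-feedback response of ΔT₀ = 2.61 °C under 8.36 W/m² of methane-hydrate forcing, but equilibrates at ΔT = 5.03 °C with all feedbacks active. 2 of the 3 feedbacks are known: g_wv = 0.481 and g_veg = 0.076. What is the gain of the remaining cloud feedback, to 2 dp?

Amplification A = ΔT/ΔT₀ = 5.03/2.61 = 1.927.
Total gain g = 1 − 1/A = 1 − 1/1.927 = 0.4811.
Known gains sum to 0.481 + 0.076 = 0.557.
g_cld = 0.4811 − 0.557 = -0.08.

-0.08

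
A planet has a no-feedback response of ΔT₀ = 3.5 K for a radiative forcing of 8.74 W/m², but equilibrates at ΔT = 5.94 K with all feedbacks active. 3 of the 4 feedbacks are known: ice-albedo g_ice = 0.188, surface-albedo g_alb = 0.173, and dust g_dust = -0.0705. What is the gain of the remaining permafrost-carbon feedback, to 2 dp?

0.12

Amplification A = ΔT/ΔT₀ = 5.94/3.5 = 1.697.
Total gain g = 1 − 1/A = 1 − 1/1.697 = 0.4107.
Known gains sum to 0.188 + 0.173 − 0.0705 = 0.2905.
g_pf = 0.4107 − 0.2905 = 0.12.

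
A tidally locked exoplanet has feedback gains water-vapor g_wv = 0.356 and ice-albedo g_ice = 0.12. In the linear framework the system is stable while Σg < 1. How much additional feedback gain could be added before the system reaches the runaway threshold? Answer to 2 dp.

Current total gain = 0.356 + 0.12 = 0.476.
Margin to runaway = 1 − 0.476 = 0.52.

0.52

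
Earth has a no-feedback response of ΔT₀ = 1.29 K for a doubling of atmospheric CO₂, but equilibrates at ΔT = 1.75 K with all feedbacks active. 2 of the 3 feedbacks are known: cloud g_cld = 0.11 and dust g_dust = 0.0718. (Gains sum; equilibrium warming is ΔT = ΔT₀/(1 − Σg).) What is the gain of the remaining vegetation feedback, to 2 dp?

0.08

Amplification A = ΔT/ΔT₀ = 1.75/1.29 = 1.357.
Total gain g = 1 − 1/A = 1 − 1/1.357 = 0.2631.
Known gains sum to 0.11 + 0.0718 = 0.1818.
g_veg = 0.2631 − 0.1818 = 0.08.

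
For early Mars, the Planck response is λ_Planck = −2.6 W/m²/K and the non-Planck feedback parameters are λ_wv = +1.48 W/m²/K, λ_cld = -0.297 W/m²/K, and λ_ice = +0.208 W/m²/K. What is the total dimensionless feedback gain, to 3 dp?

Convert to gains: g_wv = 1.48/2.6 = 0.5692; g_cld = -0.297/2.6 = -0.1142; g_ice = 0.208/2.6 = 0.08.
Total gain g = 0.535.

0.535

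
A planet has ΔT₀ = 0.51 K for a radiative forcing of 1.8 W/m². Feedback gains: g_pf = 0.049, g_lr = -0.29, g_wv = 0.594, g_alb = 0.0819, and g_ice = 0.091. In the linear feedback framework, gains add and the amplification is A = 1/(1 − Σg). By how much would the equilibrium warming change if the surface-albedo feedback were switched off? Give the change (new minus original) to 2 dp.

Original: g = 0.5259, ΔT = 0.51/(1−0.5259) = 1.0757 K.
Without surface-albedo: g' = 0.444, ΔT' = 0.51/(1−0.444) = 0.9173 K.
Change = 0.9173 − 1.0757 = -0.16 K.

-0.16 K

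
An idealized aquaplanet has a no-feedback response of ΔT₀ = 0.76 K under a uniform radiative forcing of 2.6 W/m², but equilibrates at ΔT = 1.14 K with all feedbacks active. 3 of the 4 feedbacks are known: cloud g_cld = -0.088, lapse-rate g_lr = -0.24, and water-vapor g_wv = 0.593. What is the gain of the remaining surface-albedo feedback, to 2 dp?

0.07

Amplification A = ΔT/ΔT₀ = 1.14/0.76 = 1.5.
Total gain g = 1 − 1/A = 1 − 1/1.5 = 0.3333.
Known gains sum to -0.088 − 0.24 + 0.593 = 0.265.
g_alb = 0.3333 − 0.265 = 0.07.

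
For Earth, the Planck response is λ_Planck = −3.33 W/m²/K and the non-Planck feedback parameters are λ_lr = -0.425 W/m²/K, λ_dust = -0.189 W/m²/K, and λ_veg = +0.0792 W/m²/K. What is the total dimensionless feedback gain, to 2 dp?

Convert to gains: g_lr = -0.425/3.33 = -0.1276; g_dust = -0.189/3.33 = -0.05676; g_veg = 0.0792/3.33 = 0.02378.
Total gain g = -0.16058.

-0.16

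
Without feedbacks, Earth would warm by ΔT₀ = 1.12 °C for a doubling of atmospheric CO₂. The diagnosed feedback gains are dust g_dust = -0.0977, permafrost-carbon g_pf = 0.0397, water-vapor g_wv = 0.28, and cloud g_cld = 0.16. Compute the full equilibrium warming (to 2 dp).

1.81 °C

Total gain g = -0.0977 + 0.0397 + 0.28 + 0.16 = 0.382.
Amplification A = 1/(1 − 0.382) = 1.618.
ΔT = 1.12 × 1.618 = 1.81 °C.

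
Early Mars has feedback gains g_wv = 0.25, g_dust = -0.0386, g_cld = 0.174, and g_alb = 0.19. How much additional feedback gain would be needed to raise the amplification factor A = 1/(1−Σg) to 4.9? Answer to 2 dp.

Current total gain = 0.5754.
Target gain for A = 4.9: g* = 1 − 1/4.9 = 0.7959.
Additional gain needed = 0.7959 − 0.5754 = 0.22.

0.22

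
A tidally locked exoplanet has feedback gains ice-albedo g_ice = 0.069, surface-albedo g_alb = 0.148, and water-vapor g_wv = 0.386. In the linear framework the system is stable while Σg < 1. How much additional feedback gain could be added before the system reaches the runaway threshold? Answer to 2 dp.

Current total gain = 0.069 + 0.148 + 0.386 = 0.603.
Margin to runaway = 1 − 0.603 = 0.40.

0.40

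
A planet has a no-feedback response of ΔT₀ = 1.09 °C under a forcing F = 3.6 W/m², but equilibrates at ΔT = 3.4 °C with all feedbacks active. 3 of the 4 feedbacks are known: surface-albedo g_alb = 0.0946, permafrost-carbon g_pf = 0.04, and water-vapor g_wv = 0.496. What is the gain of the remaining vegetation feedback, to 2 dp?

0.05

Amplification A = ΔT/ΔT₀ = 3.4/1.09 = 3.119.
Total gain g = 1 − 1/A = 1 − 1/3.119 = 0.6794.
Known gains sum to 0.0946 + 0.04 + 0.496 = 0.6306.
g_veg = 0.6794 − 0.6306 = 0.05.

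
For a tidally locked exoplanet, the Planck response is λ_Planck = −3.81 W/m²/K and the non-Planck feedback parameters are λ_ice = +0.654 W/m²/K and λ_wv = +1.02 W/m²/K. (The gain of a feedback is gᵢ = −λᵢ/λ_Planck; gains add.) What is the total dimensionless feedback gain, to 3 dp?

0.439

Convert to gains: g_ice = 0.654/3.81 = 0.1717; g_wv = 1.02/3.81 = 0.2677.
Total gain g = 0.4394.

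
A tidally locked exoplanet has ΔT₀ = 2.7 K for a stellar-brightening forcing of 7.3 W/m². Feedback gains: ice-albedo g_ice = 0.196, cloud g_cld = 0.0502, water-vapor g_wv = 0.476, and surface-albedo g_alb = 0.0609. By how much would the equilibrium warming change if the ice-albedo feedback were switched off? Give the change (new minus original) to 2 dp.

-5.91 K

Original: g = 0.7831, ΔT = 2.7/(1−0.7831) = 12.4481 K.
Without ice-albedo: g' = 0.5871, ΔT' = 2.7/(1−0.5871) = 6.5391 K.
Change = 6.5391 − 12.4481 = -5.91 K.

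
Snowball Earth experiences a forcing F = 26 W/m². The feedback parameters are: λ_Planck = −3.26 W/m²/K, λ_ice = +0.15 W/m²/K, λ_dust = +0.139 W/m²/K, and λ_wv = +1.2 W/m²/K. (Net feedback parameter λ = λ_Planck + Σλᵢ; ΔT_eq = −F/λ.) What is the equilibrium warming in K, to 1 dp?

14.7 K

Net feedback parameter λ = (−3.26) + (+0.15) + (+0.139) + (+1.2) = -1.771 W/m²/K.
ΔT = −F/λ = −26/(-1.771) = 14.7 K.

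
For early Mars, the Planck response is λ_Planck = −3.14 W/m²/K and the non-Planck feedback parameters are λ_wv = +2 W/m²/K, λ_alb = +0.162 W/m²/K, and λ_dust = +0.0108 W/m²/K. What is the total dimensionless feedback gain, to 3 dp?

Convert to gains: g_wv = 2/3.14 = 0.6369; g_alb = 0.162/3.14 = 0.05159; g_dust = 0.0108/3.14 = 0.003439.
Total gain g = 0.691929.

0.692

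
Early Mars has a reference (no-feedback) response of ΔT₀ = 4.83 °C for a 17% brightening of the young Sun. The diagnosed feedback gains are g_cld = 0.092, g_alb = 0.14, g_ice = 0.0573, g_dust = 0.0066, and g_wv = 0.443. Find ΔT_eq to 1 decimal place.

18.5 °C

Total gain g = 0.092 + 0.14 + 0.0573 + 0.0066 + 0.443 = 0.7389.
Amplification A = 1/(1 − 0.7389) = 3.83.
ΔT = 4.83 × 3.83 = 18.5 °C.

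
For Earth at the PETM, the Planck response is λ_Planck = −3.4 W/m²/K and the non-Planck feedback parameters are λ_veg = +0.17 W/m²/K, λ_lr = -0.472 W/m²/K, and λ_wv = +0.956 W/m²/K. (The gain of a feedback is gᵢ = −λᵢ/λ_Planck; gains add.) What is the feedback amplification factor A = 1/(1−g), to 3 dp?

1.238

Convert to gains: g_veg = 0.17/3.4 = 0.05; g_lr = -0.472/3.4 = -0.1388; g_wv = 0.956/3.4 = 0.2812.
Total gain g = 0.1924.
A = 1/(1 − 0.1924) = 1.238.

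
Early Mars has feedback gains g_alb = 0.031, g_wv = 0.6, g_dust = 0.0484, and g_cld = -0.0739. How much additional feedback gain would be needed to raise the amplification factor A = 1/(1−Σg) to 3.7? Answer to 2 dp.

0.12

Current total gain = 0.6055.
Target gain for A = 3.7: g* = 1 − 1/3.7 = 0.7297.
Additional gain needed = 0.7297 − 0.6055 = 0.12.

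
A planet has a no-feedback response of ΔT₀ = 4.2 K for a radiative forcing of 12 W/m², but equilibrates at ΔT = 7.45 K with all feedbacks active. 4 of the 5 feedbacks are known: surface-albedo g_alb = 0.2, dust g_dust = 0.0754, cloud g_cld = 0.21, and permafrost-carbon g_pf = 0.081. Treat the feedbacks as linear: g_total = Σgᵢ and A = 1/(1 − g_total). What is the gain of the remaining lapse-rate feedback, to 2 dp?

-0.13

Amplification A = ΔT/ΔT₀ = 7.45/4.2 = 1.774.
Total gain g = 1 − 1/A = 1 − 1/1.774 = 0.4363.
Known gains sum to 0.2 + 0.0754 + 0.21 + 0.081 = 0.5664.
g_lr = 0.4363 − 0.5664 = -0.13.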